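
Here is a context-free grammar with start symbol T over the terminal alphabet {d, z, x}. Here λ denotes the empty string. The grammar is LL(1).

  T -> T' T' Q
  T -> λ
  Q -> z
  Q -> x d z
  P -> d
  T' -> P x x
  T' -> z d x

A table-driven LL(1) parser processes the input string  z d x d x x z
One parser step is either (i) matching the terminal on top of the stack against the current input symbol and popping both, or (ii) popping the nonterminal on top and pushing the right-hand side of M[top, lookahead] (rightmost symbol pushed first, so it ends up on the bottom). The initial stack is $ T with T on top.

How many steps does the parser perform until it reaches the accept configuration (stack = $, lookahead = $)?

12

step 1: stack=$ T  input=z d x d x x z $  — expand T -> T' T' Q
step 2: stack=$ Q T' T'  input=z d x d x x z $  — expand T' -> z d x
step 3: stack=$ Q T' x d z  input=z d x d x x z $  — match z
step 4: stack=$ Q T' x d  input=d x d x x z $  — match d
step 5: stack=$ Q T' x  input=x d x x z $  — match x
step 6: stack=$ Q T'  input=d x x z $  — expand T' -> P x x
step 7: stack=$ Q x x P  input=d x x z $  — expand P -> d
step 8: stack=$ Q x x d  input=d x x z $  — match d
step 9: stack=$ Q x x  input=x x z $  — match x
step 10: stack=$ Q x  input=x z $  — match x
step 11: stack=$ Q  input=z $  — expand Q -> z
step 12: stack=$ z  input=z $  — match z
Accept reached after 12 steps.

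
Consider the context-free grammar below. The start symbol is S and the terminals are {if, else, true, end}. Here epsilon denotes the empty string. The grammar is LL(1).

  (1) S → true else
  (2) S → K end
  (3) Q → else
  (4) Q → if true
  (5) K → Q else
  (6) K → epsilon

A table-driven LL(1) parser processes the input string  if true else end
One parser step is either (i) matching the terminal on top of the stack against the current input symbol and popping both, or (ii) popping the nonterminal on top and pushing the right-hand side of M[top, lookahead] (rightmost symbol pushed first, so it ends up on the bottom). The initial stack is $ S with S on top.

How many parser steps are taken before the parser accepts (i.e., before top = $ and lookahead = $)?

7

step 1: stack=$ S  input=if true else end $  — expand S → K end
step 2: stack=$ end K  input=if true else end $  — expand K → Q else
step 3: stack=$ end else Q  input=if true else end $  — expand Q → if true
step 4: stack=$ end else true if  input=if true else end $  — match if
step 5: stack=$ end else true  input=true else end $  — match true
step 6: stack=$ end else  input=else end $  — match else
step 7: stack=$ end  input=end $  — match end
Accept reached after 7 steps.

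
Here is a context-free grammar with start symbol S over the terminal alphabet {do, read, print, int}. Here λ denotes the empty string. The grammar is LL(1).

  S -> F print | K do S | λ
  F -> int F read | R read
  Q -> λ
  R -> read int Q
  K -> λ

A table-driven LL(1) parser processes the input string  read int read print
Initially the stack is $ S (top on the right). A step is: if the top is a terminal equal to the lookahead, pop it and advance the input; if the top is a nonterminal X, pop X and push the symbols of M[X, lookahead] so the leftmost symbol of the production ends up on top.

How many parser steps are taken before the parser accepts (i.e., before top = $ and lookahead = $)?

8

     Stack                    Input                  Action
  1  $ S                      read int read print $  expand S -> F print
  2  $ print F                read int read print $  expand F -> R read
  3  $ print read R           read int read print $  expand R -> read int Q
  4  $ print read Q int read  read int read print $  match read
  5  $ print read Q int       int read print $       match int
  6  $ print read Q           read print $           expand Q -> λ
  7  $ print read             read print $           match read
  8  $ print                  print $                match print
Accept reached after 8 steps.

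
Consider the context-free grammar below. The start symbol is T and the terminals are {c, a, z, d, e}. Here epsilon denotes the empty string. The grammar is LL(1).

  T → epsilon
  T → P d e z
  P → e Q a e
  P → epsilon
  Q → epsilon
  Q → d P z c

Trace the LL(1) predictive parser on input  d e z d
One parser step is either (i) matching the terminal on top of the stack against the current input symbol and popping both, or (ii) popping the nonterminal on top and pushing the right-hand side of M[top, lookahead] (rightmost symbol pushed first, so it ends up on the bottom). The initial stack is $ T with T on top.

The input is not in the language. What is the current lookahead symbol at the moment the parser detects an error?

step 1: stack=$ T  input=d e z d $  — expand T → P d e z
step 2: stack=$ z e d P  input=d e z d $  — expand P → epsilon
step 3: stack=$ z e d  input=d e z d $  — match d
step 4: stack=$ z e  input=e z d $  — match e
step 5: stack=$ z  input=z d $  — match z
step 6: stack=$  input=d $  — error: stack empty but input remains

d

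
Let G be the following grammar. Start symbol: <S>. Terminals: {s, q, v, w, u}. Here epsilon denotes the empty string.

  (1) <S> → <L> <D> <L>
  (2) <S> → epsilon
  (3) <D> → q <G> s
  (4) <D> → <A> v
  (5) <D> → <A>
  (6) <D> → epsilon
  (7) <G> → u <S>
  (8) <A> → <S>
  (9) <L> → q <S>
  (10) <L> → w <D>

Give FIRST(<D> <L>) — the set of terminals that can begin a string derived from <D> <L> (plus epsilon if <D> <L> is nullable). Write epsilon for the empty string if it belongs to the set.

{q, v, w}

FIRST(<G>) = {u}
FIRST(<L>) = {q, w}
FIRST(<S>) = {epsilon, q, w}  (via <L> <D> <L>)
FIRST(<A>) = {epsilon, q, w}  (via <S>)
FIRST(<D>) = {epsilon, q, v, w}  (via <A> v, <A>)
FIRST(<D> <L>): take FIRST of each symbol in turn, carrying on past any symbol whose FIRST contains epsilon; result {q, v, w}.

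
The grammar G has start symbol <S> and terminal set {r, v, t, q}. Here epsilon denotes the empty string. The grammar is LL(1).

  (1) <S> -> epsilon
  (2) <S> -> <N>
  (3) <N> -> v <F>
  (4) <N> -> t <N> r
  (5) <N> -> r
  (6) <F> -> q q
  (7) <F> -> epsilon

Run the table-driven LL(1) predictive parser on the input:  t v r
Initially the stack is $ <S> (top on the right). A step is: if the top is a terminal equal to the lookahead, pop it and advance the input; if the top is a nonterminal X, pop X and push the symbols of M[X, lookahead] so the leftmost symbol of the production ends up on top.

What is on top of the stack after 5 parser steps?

step 1: stack=$ <S>  input=t v r $  — expand <S> -> <N>
step 2: stack=$ <N>  input=t v r $  — expand <N> -> t <N> r
step 3: stack=$ r <N> t  input=t v r $  — match t
step 4: stack=$ r <N>  input=v r $  — expand <N> -> v <F>
step 5: stack=$ r <F> v  input=v r $  — match v
Stack after step 5: $ r <F> (top = <F>).

<F>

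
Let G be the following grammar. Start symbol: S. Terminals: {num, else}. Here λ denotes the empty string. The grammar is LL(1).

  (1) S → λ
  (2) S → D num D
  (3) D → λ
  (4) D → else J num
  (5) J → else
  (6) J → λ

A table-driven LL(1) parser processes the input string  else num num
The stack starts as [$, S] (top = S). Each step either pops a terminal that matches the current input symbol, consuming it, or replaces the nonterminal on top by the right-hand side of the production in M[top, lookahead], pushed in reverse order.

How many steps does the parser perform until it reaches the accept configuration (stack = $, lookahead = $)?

7

step 1: stack=$ S  input=else num num $  — expand S → D num D
step 2: stack=$ D num D  input=else num num $  — expand D → else J num
step 3: stack=$ D num num J else  input=else num num $  — match else
step 4: stack=$ D num num J  input=num num $  — expand J → λ
step 5: stack=$ D num num  input=num num $  — match num
step 6: stack=$ D num  input=num $  — match num
step 7: stack=$ D  input=$  — expand D → λ
Accept reached after 7 steps.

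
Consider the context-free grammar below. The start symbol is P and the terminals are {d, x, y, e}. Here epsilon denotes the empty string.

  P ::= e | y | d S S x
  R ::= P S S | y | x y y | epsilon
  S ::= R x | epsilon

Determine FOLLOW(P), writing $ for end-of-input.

FIRST(P) = {d, e, y}
FIRST(R) = {epsilon, d, e, x, y}  (via P S S)
FIRST(S) = {epsilon, d, e, x, y}  (via R x)
FOLLOW(P) includes $ since P is the start symbol.
FOLLOW(R): in S::=R x, R is followed by x with FIRST {x}. Thus FOLLOW(R) = {x}.
FOLLOW(P): in R::=P S S, P is followed by S S with FIRST {epsilon, d, e, x, y}; in R::=P S S, the suffix after P is nullable, so FOLLOW(P) ⊇ FOLLOW(R) = {x}. Thus FOLLOW(P) = {$, d, e, x, y}.
FOLLOW(S): in P::=d S S x (occurrence 1), S is followed by S x with FIRST {d, e, x, y}; in P::=d S S x (occurrence 2), S is followed by x with FIRST {x}; in R::=P S S (occurrence 1), S is followed by S with FIRST {epsilon, d, e, x, y}; in R::=P S S (occurrence 1), the suffix after S is nullable, so FOLLOW(S) ⊇ FOLLOW(R) = {x}; in R::=P S S (occurrence 2), the suffix after S is empty, so FOLLOW(S) ⊇ FOLLOW(R) = {x}. Thus FOLLOW(S) = {d, e, x, y}.

{$, d, e, x, y}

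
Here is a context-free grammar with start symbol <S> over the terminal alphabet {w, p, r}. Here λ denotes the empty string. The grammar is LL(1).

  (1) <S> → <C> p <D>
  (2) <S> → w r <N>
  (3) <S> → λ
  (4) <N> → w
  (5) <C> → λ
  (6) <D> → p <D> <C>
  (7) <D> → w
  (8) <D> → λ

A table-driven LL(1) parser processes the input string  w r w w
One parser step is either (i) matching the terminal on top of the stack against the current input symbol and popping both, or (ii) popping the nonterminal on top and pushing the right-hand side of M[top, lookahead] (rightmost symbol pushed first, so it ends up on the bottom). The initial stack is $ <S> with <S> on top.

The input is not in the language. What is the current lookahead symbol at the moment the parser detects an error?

w

     Stack      Input      Action
  1  $ <S>      w r w w $  expand <S> → w r <N>
  2  $ <N> r w  w r w w $  match w
  3  $ <N> r    r w w $    match r
  4  $ <N>      w w $      expand <N> → w
  5  $ w        w w $      match w
  6  $          w $        error: stack empty but input remains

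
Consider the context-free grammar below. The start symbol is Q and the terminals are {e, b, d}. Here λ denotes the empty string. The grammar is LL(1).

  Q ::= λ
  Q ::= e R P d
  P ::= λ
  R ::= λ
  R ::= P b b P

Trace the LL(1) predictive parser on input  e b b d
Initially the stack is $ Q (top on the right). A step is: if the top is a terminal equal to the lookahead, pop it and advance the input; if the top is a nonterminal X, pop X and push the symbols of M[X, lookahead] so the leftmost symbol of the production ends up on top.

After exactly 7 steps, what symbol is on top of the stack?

P

     Stack          Input      Action
  1  $ Q            e b b d $  expand Q ::= e R P d
  2  $ d P R e      e b b d $  match e
  3  $ d P R        b b d $    expand R ::= P b b P
  4  $ d P P b b P  b b d $    expand P ::= λ
  5  $ d P P b b    b b d $    match b
  6  $ d P P b      b d $      match b
  7  $ d P P        d $        expand P ::= λ
Stack after step 7: $ d P (top = P).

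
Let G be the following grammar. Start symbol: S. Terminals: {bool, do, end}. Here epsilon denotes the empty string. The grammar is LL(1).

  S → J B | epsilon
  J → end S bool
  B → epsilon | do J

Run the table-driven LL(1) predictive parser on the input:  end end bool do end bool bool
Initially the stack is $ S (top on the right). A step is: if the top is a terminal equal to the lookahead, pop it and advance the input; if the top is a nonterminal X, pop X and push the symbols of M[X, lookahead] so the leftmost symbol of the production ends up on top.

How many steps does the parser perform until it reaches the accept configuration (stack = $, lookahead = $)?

16

      Stack                  Input                            Action
   1  $ S                    end end bool do end bool bool $  expand S → J B
   2  $ B J                  end end bool do end bool bool $  expand J → end S bool
   3  $ B bool S end         end end bool do end bool bool $  match end
   4  $ B bool S             end bool do end bool bool $      expand S → J B
   5  $ B bool B J           end bool do end bool bool $      expand J → end S bool
   6  $ B bool B bool S end  end bool do end bool bool $      match end
   7  $ B bool B bool S      bool do end bool bool $          expand S → epsilon
   8  $ B bool B bool        bool do end bool bool $          match bool
   9  $ B bool B             do end bool bool $               expand B → do J
  10  $ B bool J do          do end bool bool $               match do
  11  $ B bool J             end bool bool $                  expand J → end S bool
  12  $ B bool bool S end    end bool bool $                  match end
  13  $ B bool bool S        bool bool $                      expand S → epsilon
  14  $ B bool bool          bool bool $                      match bool
  15  $ B bool               bool $                           match bool
  16  $ B                    $                                expand B → epsilon
Accept reached after 16 steps.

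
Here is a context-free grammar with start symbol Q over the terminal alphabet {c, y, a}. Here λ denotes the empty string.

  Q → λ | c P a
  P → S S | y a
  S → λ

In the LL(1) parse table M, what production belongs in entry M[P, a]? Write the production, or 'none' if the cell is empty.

FIRST(Q): from Q→λ we get {λ}; from Q→c P a we get {c}. So FIRST(Q) = {λ, c}.
FIRST(S): from S→λ we get {λ}. So FIRST(S) = {λ}.
FIRST(P): from P→S S we get {λ}; from P→y a we get {y}. So FIRST(P) = {λ, y}.
FOLLOW(Q) includes $ since Q is the start symbol.
FOLLOW(P): in Q→c P a, P is followed by a with FIRST {a}. Thus FOLLOW(P) = {a}.
For P → S S: FIRST(S S) = {λ}, so it goes in M[P, t] for t ∈ {}; since λ ∈ FIRST, also for every t ∈ FOLLOW(P) = {a}.
For P → y a: FIRST(y a) = {y}, so it goes in M[P, t] for t ∈ {y}.

P → S S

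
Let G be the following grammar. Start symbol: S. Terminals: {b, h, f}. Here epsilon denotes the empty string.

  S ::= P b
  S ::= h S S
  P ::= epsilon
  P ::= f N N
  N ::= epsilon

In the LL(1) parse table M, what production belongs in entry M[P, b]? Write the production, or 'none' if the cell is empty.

P ::= epsilon

FIRST(P) = {epsilon, f}
FIRST(N) = {epsilon}
FIRST(S) = {b, f, h}  (via P b)
FOLLOW(S) includes $ since S is the start symbol.
FOLLOW(P): in S::=P b, P is followed by b with FIRST {b}. Thus FOLLOW(P) = {b}.
For P ::= epsilon: FIRST(epsilon) = {epsilon}, so it goes in M[P, t] for t ∈ {}; since epsilon ∈ FIRST, also for every t ∈ FOLLOW(P) = {b}.
For P ::= f N N: FIRST(f N N) = {f}, so it goes in M[P, t] for t ∈ {f}.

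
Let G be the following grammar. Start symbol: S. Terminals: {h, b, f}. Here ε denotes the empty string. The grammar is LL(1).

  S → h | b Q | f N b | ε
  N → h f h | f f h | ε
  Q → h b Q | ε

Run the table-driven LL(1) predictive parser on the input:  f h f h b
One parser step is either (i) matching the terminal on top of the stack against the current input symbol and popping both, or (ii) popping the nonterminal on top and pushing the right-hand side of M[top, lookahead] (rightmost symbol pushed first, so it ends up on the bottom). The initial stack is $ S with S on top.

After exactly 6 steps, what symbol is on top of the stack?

b

step 1: stack=$ S  input=f h f h b $  — expand S → f N b
step 2: stack=$ b N f  input=f h f h b $  — match f
step 3: stack=$ b N  input=h f h b $  — expand N → h f h
step 4: stack=$ b h f h  input=h f h b $  — match h
step 5: stack=$ b h f  input=f h b $  — match f
step 6: stack=$ b h  input=h b $  — match h
Stack after step 6: $ b (top = b).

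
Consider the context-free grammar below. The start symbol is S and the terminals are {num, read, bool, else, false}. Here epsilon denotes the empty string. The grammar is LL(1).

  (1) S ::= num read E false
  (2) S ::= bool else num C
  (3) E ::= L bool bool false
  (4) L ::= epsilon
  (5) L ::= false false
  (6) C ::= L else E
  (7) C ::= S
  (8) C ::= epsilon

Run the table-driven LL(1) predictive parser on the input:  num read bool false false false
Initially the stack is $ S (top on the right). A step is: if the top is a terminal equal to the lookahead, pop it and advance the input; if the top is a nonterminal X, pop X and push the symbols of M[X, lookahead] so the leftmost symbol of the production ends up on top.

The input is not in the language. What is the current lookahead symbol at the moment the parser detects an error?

step 1: stack=$ S  input=num read bool false false false $  — expand S ::= num read E false
step 2: stack=$ false E read num  input=num read bool false false false $  — match num
step 3: stack=$ false E read  input=read bool false false false $  — match read
step 4: stack=$ false E  input=bool false false false $  — expand E ::= L bool bool false
step 5: stack=$ false false bool bool L  input=bool false false false $  — expand L ::= epsilon
step 6: stack=$ false false bool bool  input=bool false false false $  — match bool
step 7: stack=$ false false bool  input=false false false $  — error: top is terminal bool but lookahead is false

false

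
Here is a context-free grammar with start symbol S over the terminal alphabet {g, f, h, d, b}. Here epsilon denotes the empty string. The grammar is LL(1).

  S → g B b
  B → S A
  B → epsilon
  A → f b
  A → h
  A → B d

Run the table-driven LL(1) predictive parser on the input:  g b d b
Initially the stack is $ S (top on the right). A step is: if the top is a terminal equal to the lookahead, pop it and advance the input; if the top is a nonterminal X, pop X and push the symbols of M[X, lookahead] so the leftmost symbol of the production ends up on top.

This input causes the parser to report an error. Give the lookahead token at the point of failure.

step 1: stack=$ S  input=g b d b $  — expand S → g B b
step 2: stack=$ b B g  input=g b d b $  — match g
step 3: stack=$ b B  input=b d b $  — expand B → epsilon
step 4: stack=$ b  input=b d b $  — match b
step 5: stack=$  input=d b $  — error: stack empty but input remains

d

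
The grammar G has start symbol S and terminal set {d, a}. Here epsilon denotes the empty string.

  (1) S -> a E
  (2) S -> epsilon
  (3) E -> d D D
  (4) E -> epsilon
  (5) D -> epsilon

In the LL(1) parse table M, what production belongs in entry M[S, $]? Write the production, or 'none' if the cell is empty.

FIRST(S) = {epsilon, a}
FIRST(E) = {epsilon, d}
FIRST(D) = {epsilon}
FOLLOW(S) includes $ since S is the start symbol.
FOLLOW(S): S appears on no right-hand side. Thus FOLLOW(S) = {$}.
For S -> a E: FIRST(a E) = {a}, so it goes in M[S, t] for t ∈ {a}.
For S -> epsilon: FIRST(epsilon) = {epsilon}, so it goes in M[S, t] for t ∈ {}; since epsilon ∈ FIRST, also for every t ∈ FOLLOW(S) = {$}.

S -> epsilon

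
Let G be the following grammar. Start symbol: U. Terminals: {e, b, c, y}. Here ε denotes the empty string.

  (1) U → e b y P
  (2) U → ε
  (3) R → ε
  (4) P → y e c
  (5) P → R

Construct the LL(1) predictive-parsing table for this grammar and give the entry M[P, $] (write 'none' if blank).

FIRST(U): from U→e b y P we get {e}; from U→ε we get {ε}. So FIRST(U) = {ε, e}.
FIRST(R): from R→ε we get {ε}. So FIRST(R) = {ε}.
FIRST(P): from P→y e c we get {y}; from P→R we get {ε}. So FIRST(P) = {ε, y}.
FOLLOW(U) includes $ since U is the start symbol.
FOLLOW(U): U appears on no right-hand side. Thus FOLLOW(U) = {$}.
FOLLOW(P): in U→e b y P, the suffix after P is empty, so FOLLOW(P) ⊇ FOLLOW(U) = {$}. Thus FOLLOW(P) = {$}.
For P → y e c: FIRST(y e c) = {y}, so it goes in M[P, t] for t ∈ {y}.
For P → R: FIRST(R) = {ε}, so it goes in M[P, t] for t ∈ {}; since ε ∈ FIRST, also for every t ∈ FOLLOW(P) = {$}.

P → R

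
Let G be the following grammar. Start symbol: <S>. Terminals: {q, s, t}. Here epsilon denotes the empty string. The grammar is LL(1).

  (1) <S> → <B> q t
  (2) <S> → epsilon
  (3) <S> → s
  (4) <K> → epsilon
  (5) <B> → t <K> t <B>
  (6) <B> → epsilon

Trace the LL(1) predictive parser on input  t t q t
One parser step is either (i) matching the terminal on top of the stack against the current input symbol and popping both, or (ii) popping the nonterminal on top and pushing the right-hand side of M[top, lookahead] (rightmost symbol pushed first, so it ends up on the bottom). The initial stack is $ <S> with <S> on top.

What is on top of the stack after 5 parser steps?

<B>

step 1: stack=$ <S>  input=t t q t $  — expand <S> → <B> q t
step 2: stack=$ t q <B>  input=t t q t $  — expand <B> → t <K> t <B>
step 3: stack=$ t q <B> t <K> t  input=t t q t $  — match t
step 4: stack=$ t q <B> t <K>  input=t q t $  — expand <K> → epsilon
step 5: stack=$ t q <B> t  input=t q t $  — match t
Stack after step 5: $ t q <B> (top = <B>).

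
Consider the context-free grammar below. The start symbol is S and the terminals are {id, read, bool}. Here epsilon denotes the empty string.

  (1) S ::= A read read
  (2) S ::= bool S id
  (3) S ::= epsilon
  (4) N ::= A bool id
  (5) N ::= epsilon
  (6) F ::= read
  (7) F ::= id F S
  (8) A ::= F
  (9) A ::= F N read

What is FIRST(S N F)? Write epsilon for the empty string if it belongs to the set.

{bool, id, read}

FIRST(F): from F::=read we get {read}; from F::=id F S we get {id}. So FIRST(F) = {id, read}.
FIRST(A): from A::=F we get {id, read}; from A::=F N read we get {id, read}. So FIRST(A) = {id, read}.
FIRST(S): from S::=A read read we get {id, read}; from S::=bool S id we get {bool}; from S::=epsilon we get {epsilon}. So FIRST(S) = {epsilon, bool, id, read}.
FIRST(N): from N::=A bool id we get {id, read}; from N::=epsilon we get {epsilon}. So FIRST(N) = {epsilon, id, read}.
FIRST(S N F): take FIRST of each symbol in turn, carrying on past any symbol whose FIRST contains epsilon; result {bool, id, read}.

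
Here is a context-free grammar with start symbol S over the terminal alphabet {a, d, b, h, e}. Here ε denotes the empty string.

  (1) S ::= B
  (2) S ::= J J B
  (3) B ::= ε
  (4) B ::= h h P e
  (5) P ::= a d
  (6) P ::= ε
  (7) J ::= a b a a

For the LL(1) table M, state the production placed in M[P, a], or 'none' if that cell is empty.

FIRST(B): from B::=ε we get {ε}; from B::=h h P e we get {h}. So FIRST(B) = {ε, h}.
FIRST(P): from P::=a d we get {a}; from P::=ε we get {ε}. So FIRST(P) = {ε, a}.
FIRST(J): from J::=a b a a we get {a}. So FIRST(J) = {a}.
FIRST(S): from S::=B we get {ε, h}; from S::=J J B we get {a}. So FIRST(S) = {ε, a, h}.
FOLLOW(S) includes $ since S is the start symbol.
FOLLOW(P): in B::=h h P e, P is followed by e with FIRST {e}. Thus FOLLOW(P) = {e}.
For P ::= a d: FIRST(a d) = {a}, so it goes in M[P, t] for t ∈ {a}.
For P ::= ε: FIRST(ε) = {ε}, so it goes in M[P, t] for t ∈ {}; since ε ∈ FIRST, also for every t ∈ FOLLOW(P) = {e}.

P ::= a d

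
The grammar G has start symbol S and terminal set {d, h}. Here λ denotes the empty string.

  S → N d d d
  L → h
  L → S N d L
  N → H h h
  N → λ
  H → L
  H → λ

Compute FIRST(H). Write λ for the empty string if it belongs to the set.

FIRST(S) = {d, h}  (via N d d d)
FIRST(L) = {d, h}  (via S N d L)
FIRST(H) = {λ, d, h}  (via L)
FIRST(N) = {λ, d, h}  (via H h h)

{λ, d, h}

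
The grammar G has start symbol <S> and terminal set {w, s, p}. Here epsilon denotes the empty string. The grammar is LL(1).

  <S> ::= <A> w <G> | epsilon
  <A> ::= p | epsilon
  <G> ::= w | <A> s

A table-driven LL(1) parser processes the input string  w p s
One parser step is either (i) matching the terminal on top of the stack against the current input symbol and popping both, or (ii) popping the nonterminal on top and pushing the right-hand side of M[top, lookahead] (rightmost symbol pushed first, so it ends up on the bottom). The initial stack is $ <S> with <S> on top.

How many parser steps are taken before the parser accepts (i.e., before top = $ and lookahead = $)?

step 1: stack=$ <S>  input=w p s $  — expand <S> ::= <A> w <G>
step 2: stack=$ <G> w <A>  input=w p s $  — expand <A> ::= epsilon
step 3: stack=$ <G> w  input=w p s $  — match w
step 4: stack=$ <G>  input=p s $  — expand <G> ::= <A> s
step 5: stack=$ s <A>  input=p s $  — expand <A> ::= p
step 6: stack=$ s p  input=p s $  — match p
step 7: stack=$ s  input=s $  — match s
Accept reached after 7 steps.

7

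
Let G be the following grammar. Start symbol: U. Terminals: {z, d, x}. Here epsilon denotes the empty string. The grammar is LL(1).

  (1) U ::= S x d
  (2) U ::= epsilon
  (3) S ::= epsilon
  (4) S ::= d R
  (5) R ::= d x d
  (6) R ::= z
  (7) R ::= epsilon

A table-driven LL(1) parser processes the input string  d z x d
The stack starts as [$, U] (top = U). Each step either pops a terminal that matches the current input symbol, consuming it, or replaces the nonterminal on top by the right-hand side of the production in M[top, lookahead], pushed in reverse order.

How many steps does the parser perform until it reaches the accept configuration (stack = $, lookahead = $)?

     Stack      Input      Action
  1  $ U        d z x d $  expand U ::= S x d
  2  $ d x S    d z x d $  expand S ::= d R
  3  $ d x R d  d z x d $  match d
  4  $ d x R    z x d $    expand R ::= z
  5  $ d x z    z x d $    match z
  6  $ d x      x d $      match x
  7  $ d        d $        match d
Accept reached after 7 steps.

7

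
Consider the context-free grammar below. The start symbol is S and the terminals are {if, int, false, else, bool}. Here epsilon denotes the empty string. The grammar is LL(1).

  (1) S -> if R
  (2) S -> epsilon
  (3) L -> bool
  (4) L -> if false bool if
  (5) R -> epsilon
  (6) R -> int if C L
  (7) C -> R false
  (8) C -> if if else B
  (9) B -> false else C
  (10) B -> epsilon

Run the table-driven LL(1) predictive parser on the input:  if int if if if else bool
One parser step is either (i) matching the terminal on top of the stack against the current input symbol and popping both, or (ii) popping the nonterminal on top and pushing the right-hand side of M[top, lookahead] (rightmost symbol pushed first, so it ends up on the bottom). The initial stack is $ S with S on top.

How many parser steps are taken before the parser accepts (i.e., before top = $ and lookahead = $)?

12

step 1: stack=$ S  input=if int if if if else bool $  — expand S -> if R
step 2: stack=$ R if  input=if int if if if else bool $  — match if
step 3: stack=$ R  input=int if if if else bool $  — expand R -> int if C L
step 4: stack=$ L C if int  input=int if if if else bool $  — match int
step 5: stack=$ L C if  input=if if if else bool $  — match if
step 6: stack=$ L C  input=if if else bool $  — expand C -> if if else B
step 7: stack=$ L B else if if  input=if if else bool $  — match if
step 8: stack=$ L B else if  input=if else bool $  — match if
step 9: stack=$ L B else  input=else bool $  — match else
step 10: stack=$ L B  input=bool $  — expand B -> epsilon
step 11: stack=$ L  input=bool $  — expand L -> bool
step 12: stack=$ bool  input=bool $  — match bool
Accept reached after 12 steps.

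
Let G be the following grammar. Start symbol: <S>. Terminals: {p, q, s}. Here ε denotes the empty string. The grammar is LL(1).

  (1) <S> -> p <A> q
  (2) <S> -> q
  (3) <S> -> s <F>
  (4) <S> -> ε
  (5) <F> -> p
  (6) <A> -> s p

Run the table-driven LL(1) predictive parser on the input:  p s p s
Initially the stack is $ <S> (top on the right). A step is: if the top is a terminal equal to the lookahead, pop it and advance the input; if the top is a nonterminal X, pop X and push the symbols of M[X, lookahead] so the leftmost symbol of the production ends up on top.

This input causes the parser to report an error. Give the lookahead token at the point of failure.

s

step 1: stack=$ <S>  input=p s p s $  — expand <S> -> p <A> q
step 2: stack=$ q <A> p  input=p s p s $  — match p
step 3: stack=$ q <A>  input=s p s $  — expand <A> -> s p
step 4: stack=$ q p s  input=s p s $  — match s
step 5: stack=$ q p  input=p s $  — match p
step 6: stack=$ q  input=s $  — error: top is terminal q but lookahead is s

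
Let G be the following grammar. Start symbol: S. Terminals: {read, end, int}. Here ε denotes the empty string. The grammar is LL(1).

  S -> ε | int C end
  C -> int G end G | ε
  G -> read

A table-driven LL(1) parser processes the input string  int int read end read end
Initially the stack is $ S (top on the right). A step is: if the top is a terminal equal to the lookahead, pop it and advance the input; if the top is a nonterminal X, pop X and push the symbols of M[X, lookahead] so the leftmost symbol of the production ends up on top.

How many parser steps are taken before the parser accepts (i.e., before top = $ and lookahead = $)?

step 1: stack=$ S  input=int int read end read end $  — expand S -> int C end
step 2: stack=$ end C int  input=int int read end read end $  — match int
step 3: stack=$ end C  input=int read end read end $  — expand C -> int G end G
step 4: stack=$ end G end G int  input=int read end read end $  — match int
step 5: stack=$ end G end G  input=read end read end $  — expand G -> read
step 6: stack=$ end G end read  input=read end read end $  — match read
step 7: stack=$ end G end  input=end read end $  — match end
step 8: stack=$ end G  input=read end $  — expand G -> read
step 9: stack=$ end read  input=read end $  — match read
step 10: stack=$ end  input=end $  — match end
Accept reached after 10 steps.

10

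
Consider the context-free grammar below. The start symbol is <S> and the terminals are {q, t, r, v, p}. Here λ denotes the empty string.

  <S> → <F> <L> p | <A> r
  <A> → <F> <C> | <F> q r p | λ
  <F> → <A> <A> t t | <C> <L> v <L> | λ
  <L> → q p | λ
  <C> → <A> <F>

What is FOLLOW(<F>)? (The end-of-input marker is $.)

{p, q, r, t, v}

FIRST(<L>): from <L>→q p we get {q}; from <L>→λ we get {λ}. So FIRST(<L>) = {λ, q}.
FIRST(<S>): from <S>→<F> <L> p we get {p, q, t, v}; from <S>→<A> r we get {q, r, t, v}. So FIRST(<S>) = {p, q, r, t, v}.
FIRST(<A>): from <A>→<F> <C> we get {λ, q, t, v}; from <A>→<F> q r p we get {q, t, v}; from <A>→λ we get {λ}. So FIRST(<A>) = {λ, q, t, v}.
FIRST(<F>): from <F>→<A> <A> t t we get {q, t, v}; from <F>→<C> <L> v <L> we get {q, t, v}; from <F>→λ we get {λ}. So FIRST(<F>) = {λ, q, t, v}.
FIRST(<C>): from <C>→<A> <F> we get {λ, q, t, v}. So FIRST(<C>) = {λ, q, t, v}.
FOLLOW(<S>) includes $ since <S> is the start symbol.
FOLLOW(<S>): <S> appears on no right-hand side. Thus FOLLOW(<S>) = {$}.
FOLLOW(<A>): in <S>→<A> r, <A> is followed by r with FIRST {r}; in <F>→<A> <A> t t (occurrence 1), <A> is followed by <A> t t with FIRST {q, t, v}; in <F>→<A> <A> t t (occurrence 2), <A> is followed by t t with FIRST {t}; in <C>→<A> <F>, <A> is followed by <F> with FIRST {λ, q, t, v}; in <C>→<A> <F>, the suffix after <A> is nullable, so FOLLOW(<A>) ⊇ FOLLOW(<C>) = {q, r, t, v}. Thus FOLLOW(<A>) = {q, r, t, v}.
FOLLOW(<C>): in <A>→<F> <C>, the suffix after <C> is empty, so FOLLOW(<C>) ⊇ FOLLOW(<A>) = {q, r, t, v}; in <F>→<C> <L> v <L>, <C> is followed by <L> v <L> with FIRST {q, v}. Thus FOLLOW(<C>) = {q, r, t, v}.
FOLLOW(<F>): in <S>→<F> <L> p, <F> is followed by <L> p with FIRST {p, q}; in <A>→<F> <C>, <F> is followed by <C> with FIRST {λ, q, t, v}; in <A>→<F> <C>, the suffix after <F> is nullable, so FOLLOW(<F>) ⊇ FOLLOW(<A>) = {q, r, t, v}; in <A>→<F> q r p, <F> is followed by q r p with FIRST {q}; in <C>→<A> <F>, the suffix after <F> is empty, so FOLLOW(<F>) ⊇ FOLLOW(<C>) = {q, r, t, v}. Thus FOLLOW(<F>) = {p, q, r, t, v}.
FOLLOW(<L>): in <S>→<F> <L> p, <L> is followed by p with FIRST {p}; in <F>→<C> <L> v <L> (occurrence 1), <L> is followed by v <L> with FIRST {v}; in <F>→<C> <L> v <L> (occurrence 2), the suffix after <L> is empty, so FOLLOW(<L>) ⊇ FOLLOW(<F>) = {p, q, r, t, v}. Thus FOLLOW(<L>) = {p, q, r, t, v}.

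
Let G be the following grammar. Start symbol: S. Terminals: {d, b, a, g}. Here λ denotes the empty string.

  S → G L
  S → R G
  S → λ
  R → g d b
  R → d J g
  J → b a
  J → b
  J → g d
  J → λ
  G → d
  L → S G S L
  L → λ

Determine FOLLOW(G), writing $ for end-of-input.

FIRST(R): from R→g d b we get {g}; from R→d J g we get {d}. So FIRST(R) = {d, g}.
FIRST(J): from J→b a we get {b}; from J→b we get {b}; from J→g d we get {g}; from J→λ we get {λ}. So FIRST(J) = {λ, b, g}.
FIRST(G): from G→d we get {d}. So FIRST(G) = {d}.
FIRST(S): from S→G L we get {d}; from S→R G we get {d, g}; from S→λ we get {λ}. So FIRST(S) = {λ, d, g}.
FIRST(L): from L→S G S L we get {d, g}; from L→λ we get {λ}. So FIRST(L) = {λ, d, g}.
FOLLOW(S) includes $ since S is the start symbol.
FOLLOW(R): in S→R G, R is followed by G with FIRST {d}. Thus FOLLOW(R) = {d}.
FOLLOW(J): in R→d J g, J is followed by g with FIRST {g}. Thus FOLLOW(J) = {g}.
FOLLOW(S): in L→S G S L (occurrence 1), S is followed by G S L with FIRST {d}; in L→S G S L (occurrence 2), S is followed by L with FIRST {λ, d, g}; in L→S G S L (occurrence 2), the suffix after S is nullable, so FOLLOW(S) ⊇ FOLLOW(L) = {$, d, g}. Thus FOLLOW(S) = {$, d, g}.
FOLLOW(L): in S→G L, the suffix after L is empty, so FOLLOW(L) ⊇ FOLLOW(S) = {$, d, g}; in L→S G S L, the suffix after L is empty (adds nothing new). Thus FOLLOW(L) = {$, d, g}.
FOLLOW(G): in S→G L, G is followed by L with FIRST {λ, d, g}; in S→G L, the suffix after G is nullable, so FOLLOW(G) ⊇ FOLLOW(S) = {$, d, g}; in S→R G, the suffix after G is empty, so FOLLOW(G) ⊇ FOLLOW(S) = {$, d, g}; in L→S G S L, G is followed by S L with FIRST {λ, d, g}; in L→S G S L, the suffix after G is nullable, so FOLLOW(G) ⊇ FOLLOW(L) = {$, d, g}. Thus FOLLOW(G) = {$, d, g}.

{$, d, g}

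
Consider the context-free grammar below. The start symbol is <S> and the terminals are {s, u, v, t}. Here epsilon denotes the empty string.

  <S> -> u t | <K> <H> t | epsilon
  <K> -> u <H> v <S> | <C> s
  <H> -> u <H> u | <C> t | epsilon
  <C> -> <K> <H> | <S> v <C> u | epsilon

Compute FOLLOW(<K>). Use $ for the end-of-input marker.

{s, t, u, v}

FIRST(<S>) = {epsilon, s, u, v}  (via <K> <H> t)
FIRST(<K>) = {s, u, v}  (via <C> s)
FIRST(<C>) = {epsilon, s, u, v}  (via <K> <H>, <S> v <C> u)
FIRST(<H>) = {epsilon, s, t, u, v}  (via <C> t)
FOLLOW(<S>) includes $ since <S> is the start symbol.
FOLLOW(<C>): in <K>-><C> s, <C> is followed by s with FIRST {s}; in <H>-><C> t, <C> is followed by t with FIRST {t}; in <C>-><S> v <C> u, <C> is followed by u with FIRST {u}. Thus FOLLOW(<C>) = {s, t, u}.
FOLLOW(<K>): in <S>-><K> <H> t, <K> is followed by <H> t with FIRST {s, t, u, v}; in <C>-><K> <H>, <K> is followed by <H> with FIRST {epsilon, s, t, u, v}; in <C>-><K> <H>, the suffix after <K> is nullable, so FOLLOW(<K>) ⊇ FOLLOW(<C>) = {s, t, u}. Thus FOLLOW(<K>) = {s, t, u, v}.
FOLLOW(<S>): in <K>->u <H> v <S>, the suffix after <S> is empty, so FOLLOW(<S>) ⊇ FOLLOW(<K>) = {s, t, u, v}; in <C>-><S> v <C> u, <S> is followed by v <C> u with FIRST {v}. Thus FOLLOW(<S>) = {$, s, t, u, v}.
FOLLOW(<H>): in <S>-><K> <H> t, <H> is followed by t with FIRST {t}; in <K>->u <H> v <S>, <H> is followed by v <S> with FIRST {v}; in <H>->u <H> u, <H> is followed by u with FIRST {u}; in <C>-><K> <H>, the suffix after <H> is empty, so FOLLOW(<H>) ⊇ FOLLOW(<C>) = {s, t, u}. Thus FOLLOW(<H>) = {s, t, u, v}.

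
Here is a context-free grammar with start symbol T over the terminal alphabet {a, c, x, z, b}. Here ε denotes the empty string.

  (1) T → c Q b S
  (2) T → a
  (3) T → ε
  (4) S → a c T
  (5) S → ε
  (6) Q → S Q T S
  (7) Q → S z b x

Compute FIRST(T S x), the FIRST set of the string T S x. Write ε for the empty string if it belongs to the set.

{a, c, x}

FIRST(T) = {ε, a, c}
FIRST(S) = {ε, a}
FIRST(Q) = {a, z}  (via S Q T S, S z b x)
FIRST(T S x): take FIRST of each symbol in turn, carrying on past any symbol whose FIRST contains ε; result {a, c, x}.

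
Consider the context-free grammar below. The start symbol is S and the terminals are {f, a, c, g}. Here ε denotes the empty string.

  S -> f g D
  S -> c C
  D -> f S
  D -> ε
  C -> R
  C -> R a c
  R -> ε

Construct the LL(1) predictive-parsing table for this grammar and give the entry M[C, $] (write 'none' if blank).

FIRST(S) = {c, f}
FIRST(D) = {ε, f}
FIRST(R) = {ε}
FIRST(C) = {ε, a}  (via R, R a c)
FOLLOW(S) includes $ since S is the start symbol.
FOLLOW(S): in D->f S, the suffix after S is empty, so FOLLOW(S) ⊇ FOLLOW(D) = {$}. Thus FOLLOW(S) = {$}.
FOLLOW(C): in S->c C, the suffix after C is empty, so FOLLOW(C) ⊇ FOLLOW(S) = {$}. Thus FOLLOW(C) = {$}.
For C -> R: FIRST(R) = {ε}, so it goes in M[C, t] for t ∈ {}; since ε ∈ FIRST, also for every t ∈ FOLLOW(C) = {$}.
For C -> R a c: FIRST(R a c) = {a}, so it goes in M[C, t] for t ∈ {a}.

C -> R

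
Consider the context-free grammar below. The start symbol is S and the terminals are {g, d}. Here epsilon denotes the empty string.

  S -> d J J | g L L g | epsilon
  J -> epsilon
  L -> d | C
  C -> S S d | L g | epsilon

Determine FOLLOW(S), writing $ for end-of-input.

FIRST(S): from S->d J J we get {d}; from S->g L L g we get {g}; from S->epsilon we get {epsilon}. So FIRST(S) = {epsilon, d, g}.
FIRST(J): from J->epsilon we get {epsilon}. So FIRST(J) = {epsilon}.
FIRST(L): from L->d we get {d}; from L->C we get {epsilon, d, g}. So FIRST(L) = {epsilon, d, g}.
FIRST(C): from C->S S d we get {d, g}; from C->L g we get {d, g}; from C->epsilon we get {epsilon}. So FIRST(C) = {epsilon, d, g}.
FOLLOW(S) includes $ since S is the start symbol.
FOLLOW(S): in C->S S d (occurrence 1), S is followed by S d with FIRST {d, g}; in C->S S d (occurrence 2), S is followed by d with FIRST {d}. Thus FOLLOW(S) = {$, d, g}.
FOLLOW(J): in S->d J J (occurrence 1), J is followed by J with FIRST {epsilon}; in S->d J J (occurrence 1), the suffix after J is nullable, so FOLLOW(J) ⊇ FOLLOW(S) = {$, d, g}; in S->d J J (occurrence 2), the suffix after J is empty, so FOLLOW(J) ⊇ FOLLOW(S) = {$, d, g}. Thus FOLLOW(J) = {$, d, g}.
FOLLOW(L): in S->g L L g (occurrence 1), L is followed by L g with FIRST {d, g}; in S->g L L g (occurrence 2), L is followed by g with FIRST {g}; in C->L g, L is followed by g with FIRST {g}. Thus FOLLOW(L) = {d, g}.
FOLLOW(C): in L->C, the suffix after C is empty, so FOLLOW(C) ⊇ FOLLOW(L) = {d, g}. Thus FOLLOW(C) = {d, g}.

{$, d, g}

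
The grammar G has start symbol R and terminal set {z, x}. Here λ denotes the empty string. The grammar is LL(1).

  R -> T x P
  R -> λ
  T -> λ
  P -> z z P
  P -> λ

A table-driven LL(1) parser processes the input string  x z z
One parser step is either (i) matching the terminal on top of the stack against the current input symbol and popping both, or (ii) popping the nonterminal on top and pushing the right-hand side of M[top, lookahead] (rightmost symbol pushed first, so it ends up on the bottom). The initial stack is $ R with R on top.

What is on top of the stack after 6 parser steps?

step 1: stack=$ R  input=x z z $  — expand R -> T x P
step 2: stack=$ P x T  input=x z z $  — expand T -> λ
step 3: stack=$ P x  input=x z z $  — match x
step 4: stack=$ P  input=z z $  — expand P -> z z P
step 5: stack=$ P z z  input=z z $  — match z
step 6: stack=$ P z  input=z $  — match z
Stack after step 6: $ P (top = P).

P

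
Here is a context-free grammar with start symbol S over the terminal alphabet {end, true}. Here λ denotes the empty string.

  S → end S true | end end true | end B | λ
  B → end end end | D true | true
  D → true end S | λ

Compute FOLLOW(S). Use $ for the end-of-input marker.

FIRST(S): from S→end S true we get {end}; from S→end end true we get {end}; from S→end B we get {end}; from S→λ we get {λ}. So FIRST(S) = {λ, end}.
FIRST(D): from D→true end S we get {true}; from D→λ we get {λ}. So FIRST(D) = {λ, true}.
FIRST(B): from B→end end end we get {end}; from B→D true we get {true}; from B→true we get {true}. So FIRST(B) = {end, true}.
FOLLOW(S) includes $ since S is the start symbol.
FOLLOW(D): in B→D true, D is followed by true with FIRST {true}. Thus FOLLOW(D) = {true}.
FOLLOW(S): in S→end S true, S is followed by true with FIRST {true}; in D→true end S, the suffix after S is empty, so FOLLOW(S) ⊇ FOLLOW(D) = {true}. Thus FOLLOW(S) = {$, true}.
FOLLOW(B): in S→end B, the suffix after B is empty, so FOLLOW(B) ⊇ FOLLOW(S) = {$, true}. Thus FOLLOW(B) = {$, true}.

{$, true}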